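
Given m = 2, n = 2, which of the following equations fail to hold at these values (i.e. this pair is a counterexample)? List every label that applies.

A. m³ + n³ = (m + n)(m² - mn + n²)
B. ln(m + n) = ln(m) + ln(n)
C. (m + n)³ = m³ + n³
C

Evaluating each claim at the given values:
A. LHS = 16, RHS = 16 → holds here (LHS = RHS)
B. LHS = ln(4) ≈ 1.386, RHS = 2·ln(2) ≈ 1.386 → holds here (LHS = RHS)
C. LHS = 64, RHS = 16 → fails here (LHS ≠ RHS)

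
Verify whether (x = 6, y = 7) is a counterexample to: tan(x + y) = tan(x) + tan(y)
Yes

Substituting x = 6, y = 7:
LHS = tan(6 + 7) = tan(13) ≈ 0.463
RHS = tan(6) + tan(7) ≈ 0.5804

Since LHS ≠ RHS, this pair disproves the claim.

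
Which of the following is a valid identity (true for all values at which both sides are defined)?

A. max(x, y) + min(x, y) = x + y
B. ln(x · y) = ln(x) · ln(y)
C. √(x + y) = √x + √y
A: holds — e.g. at (2, 4), both sides equal 6.
B: fails at (5, 5) — LHS = ln(25) ≈ 3.219, RHS = ln(5)² ≈ 2.59.
C: fails at (4, 4) — LHS = 2·√(2) ≈ 2.828, RHS = 4.

Answer: A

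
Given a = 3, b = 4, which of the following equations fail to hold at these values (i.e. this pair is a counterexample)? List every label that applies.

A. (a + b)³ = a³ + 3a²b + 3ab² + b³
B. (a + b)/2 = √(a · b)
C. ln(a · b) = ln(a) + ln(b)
Evaluating each claim at the given values:
A. LHS = 343, RHS = 343 → holds here (LHS = RHS)
B. LHS = 7/2, RHS = 2·√(3) ≈ 3.464 → fails here (LHS ≠ RHS)
C. LHS = ln(12) ≈ 2.485, RHS = ln(3) + ln(4) ≈ 2.485 → holds here (LHS = RHS)

Answer: B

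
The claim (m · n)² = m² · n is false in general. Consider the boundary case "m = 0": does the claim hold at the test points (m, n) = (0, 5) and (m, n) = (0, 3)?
At (0, 5): LHS = 0, RHS = 0 → equal
At (0, 3): LHS = 0, RHS = 0 → equal

So the claim does hold at both of these boundary points, even though it is not an identity.

Answer: Yes, holds at both test points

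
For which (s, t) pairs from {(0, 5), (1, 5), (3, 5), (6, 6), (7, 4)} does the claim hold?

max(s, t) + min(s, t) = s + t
Testing each pair:
(0, 5): LHS = 5, RHS = 5 → holds
(1, 5): LHS = 6, RHS = 6 → holds
(3, 5): LHS = 8, RHS = 8 → holds
(6, 6): LHS = 12, RHS = 12 → holds
(7, 4): LHS = 11, RHS = 11 → holds

Every pair satisfies the claim.

Answer: All pairs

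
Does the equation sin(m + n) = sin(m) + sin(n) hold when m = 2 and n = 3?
Fails

Substituting m = 2, n = 3:

LHS = sin(2 + 3) = sin(5) ≈ -0.9589
RHS = sin(2) + sin(3) ≈ 1.05

LHS ≠ RHS, so the equation does not hold at this point.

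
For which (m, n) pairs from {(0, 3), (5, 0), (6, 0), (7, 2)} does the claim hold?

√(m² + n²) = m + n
Testing each pair:
(0, 3): LHS = 3, RHS = 3 → holds
(5, 0): LHS = 5, RHS = 5 → holds
(6, 0): LHS = 6, RHS = 6 → holds
(7, 2): LHS = √(53) ≈ 7.28, RHS = 9 → fails

3 of 4 pairs satisfy the claim.

Answer: (0, 3), (5, 0), (6, 0)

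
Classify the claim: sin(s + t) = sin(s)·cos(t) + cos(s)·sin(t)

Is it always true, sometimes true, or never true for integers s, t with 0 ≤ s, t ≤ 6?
Always true

The identity holds for every pair in the range. For instance at (s, t) = (4, 2): both sides equal sin(6) ≈ -0.2794.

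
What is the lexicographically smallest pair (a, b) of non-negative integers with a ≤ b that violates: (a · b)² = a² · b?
Substituting (1, 2) into the claim:
LHS = (1 · 2)² = 4
RHS = 1² · 2 = 2

Since LHS ≠ RHS, this pair disproves the claim, and no lexicographically smaller pair (a ≤ b, non-negative integers) does.

For instance (2, 4) is also a counterexample (LHS = 64, RHS = 16), but it's lexicographically larger.

Answer: (a, b) = (1, 2)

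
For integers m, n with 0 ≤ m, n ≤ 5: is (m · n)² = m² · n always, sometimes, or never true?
It holds at (m, n) = (4, 0) (both sides equal 0), but fails at (m, n) = (1, 3) (LHS = 9, RHS = 3).

Answer: Sometimes true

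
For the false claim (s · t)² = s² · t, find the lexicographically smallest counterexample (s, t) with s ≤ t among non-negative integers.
Substituting (1, 2) into the claim:
LHS = (1 · 2)² = 4
RHS = 1² · 2 = 2

Since LHS ≠ RHS, this pair disproves the claim, and no lexicographically smaller pair (s ≤ t, non-negative integers) does.

For instance (1, 4) is also a counterexample (LHS = 16, RHS = 4), but it's lexicographically larger.

Answer: (s, t) = (1, 2)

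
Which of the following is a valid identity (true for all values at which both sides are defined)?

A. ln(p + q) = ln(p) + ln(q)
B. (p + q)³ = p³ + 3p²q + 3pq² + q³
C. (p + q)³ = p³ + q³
B

A: fails at (5, 8) — LHS = ln(13) ≈ 2.565, RHS = ln(5) + ln(8) ≈ 3.689.
B: holds — e.g. at (1, 5), both sides equal 216.
C: fails at (6, 7) — LHS = 2197, RHS = 559.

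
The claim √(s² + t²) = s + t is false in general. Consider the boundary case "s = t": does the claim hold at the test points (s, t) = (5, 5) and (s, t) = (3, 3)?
At (5, 5): LHS = 5·√(2) ≈ 7.071 ≠ RHS = 10
At (3, 3): LHS = 3·√(2) ≈ 4.243 ≠ RHS = 6

Answer: No, fails at both test points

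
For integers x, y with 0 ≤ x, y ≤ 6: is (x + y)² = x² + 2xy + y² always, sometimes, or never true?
Always true

The identity holds for every pair in the range. For instance at (x, y) = (2, 2): both sides equal 16.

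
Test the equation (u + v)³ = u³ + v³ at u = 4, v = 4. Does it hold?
Substituting u = 4, v = 4:

LHS = (4 + 4)³ = 512
RHS = 4³ + 4³ = 128

LHS ≠ RHS, so the equation does not hold at this point.

Answer: Fails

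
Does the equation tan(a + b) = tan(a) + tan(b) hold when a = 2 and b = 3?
Fails

Substituting a = 2, b = 3:

LHS = tan(2 + 3) = tan(5) ≈ -3.381
RHS = tan(2) + tan(3) ≈ -2.328

LHS ≠ RHS, so the equation does not hold at this point.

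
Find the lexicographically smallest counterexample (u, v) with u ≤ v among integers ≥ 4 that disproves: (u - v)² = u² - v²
Substituting (4, 5) into the claim:
LHS = (4 - 5)² = 1
RHS = 4² - 5² = -9

Since LHS ≠ RHS, this pair disproves the claim, and no lexicographically smaller pair (u ≤ v, integers ≥ 4) does.

For instance (4, 8) is also a counterexample (LHS = 16, RHS = -48), but it's lexicographically larger.

Answer: (u, v) = (4, 5)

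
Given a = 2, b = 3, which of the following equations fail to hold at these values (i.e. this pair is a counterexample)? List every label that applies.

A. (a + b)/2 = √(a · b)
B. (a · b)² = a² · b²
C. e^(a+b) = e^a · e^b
A

Evaluating each claim at the given values:
A. LHS = 5/2, RHS = √(6) ≈ 2.449 → fails here (LHS ≠ RHS)
B. LHS = 36, RHS = 36 → holds here (LHS = RHS)
C. LHS = e^5 ≈ 148.4, RHS = e^5 ≈ 148.4 → holds here (LHS = RHS)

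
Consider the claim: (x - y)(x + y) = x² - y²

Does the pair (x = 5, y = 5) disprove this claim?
Substituting x = 5, y = 5:
LHS = (5 - 5)(5 + 5) = 0
RHS = 5² - 5² = 0

The sides agree, so this pair does not disprove the claim.

Answer: No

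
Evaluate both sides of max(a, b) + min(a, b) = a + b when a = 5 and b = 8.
LHS = max(5, 8) + min(5, 8) = 13
RHS = 5 + 8 = 13

LHS = RHS: the two sides agree.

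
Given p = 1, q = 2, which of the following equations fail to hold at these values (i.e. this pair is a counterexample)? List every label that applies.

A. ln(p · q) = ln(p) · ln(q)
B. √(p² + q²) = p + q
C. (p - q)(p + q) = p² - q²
Evaluating each claim at the given values:
A. LHS = ln(2) ≈ 0.6931, RHS = 0 → fails here (LHS ≠ RHS)
B. LHS = √(5) ≈ 2.236, RHS = 3 → fails here (LHS ≠ RHS)
C. LHS = -3, RHS = -3 → holds here (LHS = RHS)

Answer: A, B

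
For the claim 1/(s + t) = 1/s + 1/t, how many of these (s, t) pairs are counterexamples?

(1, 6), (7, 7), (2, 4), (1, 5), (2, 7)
5

Testing each pair:
(1, 6): LHS = 1/7, RHS = 7/6 → counterexample
(7, 7): LHS = 1/14, RHS = 2/7 → counterexample
(2, 4): LHS = 1/6, RHS = 3/4 → counterexample
(1, 5): LHS = 1/6, RHS = 6/5 → counterexample
(2, 7): LHS = 1/9, RHS = 9/14 → counterexample

That makes 5 counterexamples.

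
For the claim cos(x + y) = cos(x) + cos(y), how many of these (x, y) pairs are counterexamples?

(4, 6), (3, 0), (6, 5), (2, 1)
4

Testing each pair:
(4, 6): LHS = cos(10) ≈ -0.8391, RHS = cos(4) + cos(6) ≈ 0.3065 → counterexample
(3, 0): LHS = cos(3) ≈ -0.99, RHS = cos(3) + 1 ≈ 0.01001 → counterexample
(6, 5): LHS = cos(11) ≈ 0.004426, RHS = cos(5) + cos(6) ≈ 1.244 → counterexample
(2, 1): LHS = cos(3) ≈ -0.99, RHS = cos(2) + cos(1) ≈ 0.1242 → counterexample

That makes 4 counterexamples.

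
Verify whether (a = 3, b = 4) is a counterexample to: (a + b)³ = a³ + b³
Yes

Substituting a = 3, b = 4:
LHS = (3 + 4)³ = 343
RHS = 3³ + 4³ = 91

Since LHS ≠ RHS, this pair disproves the claim.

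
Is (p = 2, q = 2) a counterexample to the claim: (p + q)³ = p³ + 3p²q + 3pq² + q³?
No

Substituting p = 2, q = 2:
LHS = (2 + 2)³ = 64
RHS = 2³ + 3·2²·2 + 3·2·2² + 2³ = 64

The sides agree, so this pair does not disprove the claim.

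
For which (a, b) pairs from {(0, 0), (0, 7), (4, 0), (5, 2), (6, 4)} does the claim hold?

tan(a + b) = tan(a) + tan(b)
Testing each pair:
(0, 0): LHS = 0, RHS = 0 → holds
(0, 7): LHS = tan(7) ≈ 0.8714, RHS = tan(7) ≈ 0.8714 → holds
(4, 0): LHS = tan(4) ≈ 1.158, RHS = tan(4) ≈ 1.158 → holds
(5, 2): LHS = tan(7) ≈ 0.8714, RHS = tan(5) + tan(2) ≈ -5.566 → fails
(6, 4): LHS = tan(10) ≈ 0.6484, RHS = tan(6) + tan(4) ≈ 0.8668 → fails

3 of 5 pairs satisfy the claim.

Answer: (0, 0), (0, 7), (4, 0)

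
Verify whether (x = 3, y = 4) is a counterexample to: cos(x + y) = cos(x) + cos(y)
Substituting x = 3, y = 4:
LHS = cos(3 + 4) = cos(7) ≈ 0.7539
RHS = cos(3) + cos(4) ≈ -1.644

Since LHS ≠ RHS, this pair disproves the claim.

Answer: Yes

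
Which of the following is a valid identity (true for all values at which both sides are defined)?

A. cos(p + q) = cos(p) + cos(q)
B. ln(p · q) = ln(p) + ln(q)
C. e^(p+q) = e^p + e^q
A: fails at (0, 1) — LHS = cos(1) ≈ 0.5403, RHS = cos(1) + 1 ≈ 1.54.
B: holds — e.g. at (3, 7), both sides equal ln(21) ≈ 3.045.
C: fails at (1, 4) — LHS = e^5 ≈ 148.4, RHS = e + e^4 ≈ 57.32.

Answer: B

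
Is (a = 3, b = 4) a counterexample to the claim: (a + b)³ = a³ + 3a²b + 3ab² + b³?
Substituting a = 3, b = 4:
LHS = (3 + 4)³ = 343
RHS = 3³ + 3·3²·4 + 3·3·4² + 4³ = 343

The sides agree, so this pair does not disprove the claim.

Answer: No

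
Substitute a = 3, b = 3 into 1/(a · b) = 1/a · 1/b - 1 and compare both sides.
LHS = 1/(3 · 3) = 1/9
RHS = 1/3 · 1/3 - 1 = -8/9

LHS ≠ RHS, so the equation does not hold here.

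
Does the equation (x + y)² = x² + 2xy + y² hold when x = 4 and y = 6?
Holds

Substituting x = 4, y = 6:

LHS = (4 + 6)² = 100
RHS = 4² + 2·4·6 + 6² = 100

LHS = RHS, so the equation holds at this point.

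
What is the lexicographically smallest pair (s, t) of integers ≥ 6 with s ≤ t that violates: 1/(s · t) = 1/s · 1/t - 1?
Substituting (6, 6) into the claim:
LHS = 1/(6 · 6) = 1/36
RHS = 1/6 · 1/6 - 1 = -35/36

Since LHS ≠ RHS, this pair disproves the claim, and no lexicographically smaller pair (s ≤ t, integers ≥ 6) does.

For instance (7, 12) is also a counterexample (LHS = 1/84, RHS = -83/84), but it's lexicographically larger.

Answer: (s, t) = (6, 6)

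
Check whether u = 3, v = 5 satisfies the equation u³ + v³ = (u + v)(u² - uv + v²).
Holds

Substituting u = 3, v = 5:

LHS = 3³ + 5³ = 152
RHS = (3 + 5)(3² - 3·5 + 5²) = 152

LHS = RHS, so the equation holds at this point.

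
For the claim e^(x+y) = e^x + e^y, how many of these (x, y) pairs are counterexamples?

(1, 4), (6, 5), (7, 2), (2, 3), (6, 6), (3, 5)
6

Testing each pair:
(1, 4): LHS = e^5 ≈ 148.4, RHS = e + e^4 ≈ 57.32 → counterexample
(6, 5): LHS = e^11 ≈ 59874.1, RHS = e^5 + e^6 ≈ 551.8 → counterexample
(7, 2): LHS = e^9 ≈ 8103, RHS = e^2 + e^7 ≈ 1104 → counterexample
(2, 3): LHS = e^5 ≈ 148.4, RHS = e^2 + e^3 ≈ 27.47 → counterexample
(6, 6): LHS = e^12 ≈ 162754.8, RHS = 2·e^6 ≈ 806.9 → counterexample
(3, 5): LHS = e^8 ≈ 2981, RHS = e^3 + e^5 ≈ 168.5 → counterexample

That makes 6 counterexamples.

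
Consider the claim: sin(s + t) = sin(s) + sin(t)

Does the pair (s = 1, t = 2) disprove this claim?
Substituting s = 1, t = 2:
LHS = sin(1 + 2) = sin(3) ≈ 0.1411
RHS = sin(1) + sin(2) ≈ 1.751

Since LHS ≠ RHS, this pair disproves the claim.

Answer: Yes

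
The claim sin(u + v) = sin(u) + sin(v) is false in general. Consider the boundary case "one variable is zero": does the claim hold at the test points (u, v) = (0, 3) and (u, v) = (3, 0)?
At (0, 3): LHS = sin(3) ≈ 0.1411, RHS = sin(3) ≈ 0.1411 → equal
At (3, 0): LHS = sin(3) ≈ 0.1411, RHS = sin(3) ≈ 0.1411 → equal

So the claim does hold at both of these boundary points, even though it is not an identity.

Answer: Yes, holds at both test points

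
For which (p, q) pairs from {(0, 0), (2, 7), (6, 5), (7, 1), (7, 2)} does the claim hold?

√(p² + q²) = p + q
Testing each pair:
(0, 0): LHS = 0, RHS = 0 → holds
(2, 7): LHS = √(53) ≈ 7.28, RHS = 9 → fails
(6, 5): LHS = √(61) ≈ 7.81, RHS = 11 → fails
(7, 1): LHS = 5·√(2) ≈ 7.071, RHS = 8 → fails
(7, 2): LHS = √(53) ≈ 7.28, RHS = 9 → fails

1 of 5 pairs satisfies the claim.

Answer: (0, 0)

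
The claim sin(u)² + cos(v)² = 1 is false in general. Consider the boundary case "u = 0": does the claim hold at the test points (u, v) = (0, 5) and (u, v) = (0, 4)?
At (0, 5): LHS = cos(5)² ≈ 0.08046 ≠ RHS = 1
At (0, 4): LHS = cos(4)² ≈ 0.4272 ≠ RHS = 1

Answer: No, fails at both test points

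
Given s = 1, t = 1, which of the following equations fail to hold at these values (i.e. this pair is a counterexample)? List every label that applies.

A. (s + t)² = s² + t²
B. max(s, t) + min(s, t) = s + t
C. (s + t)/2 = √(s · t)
A

Evaluating each claim at the given values:
A. LHS = 4, RHS = 2 → fails here (LHS ≠ RHS)
B. LHS = 2, RHS = 2 → holds here (LHS = RHS)
C. LHS = 1, RHS = 1 → holds here (LHS = RHS)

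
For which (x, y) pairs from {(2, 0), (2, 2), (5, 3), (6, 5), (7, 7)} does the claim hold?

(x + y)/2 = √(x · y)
Testing each pair:
(2, 0): LHS = 1, RHS = 0 → fails
(2, 2): LHS = 2, RHS = 2 → holds
(5, 3): LHS = 4, RHS = √(15) ≈ 3.873 → fails
(6, 5): LHS = 11/2, RHS = √(30) ≈ 5.477 → fails
(7, 7): LHS = 7, RHS = 7 → holds

2 of 5 pairs satisfy the claim.

Answer: (2, 2), (7, 7)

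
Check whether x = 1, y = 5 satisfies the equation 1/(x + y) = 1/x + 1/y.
Fails

Substituting x = 1, y = 5:

LHS = 1/(1 + 5) = 1/6
RHS = 1/1 + 1/5 = 6/5

LHS ≠ RHS, so the equation does not hold at this point.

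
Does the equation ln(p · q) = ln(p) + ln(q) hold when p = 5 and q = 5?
Substituting p = 5, q = 5:

LHS = ln(5 · 5) = ln(25) ≈ 3.219
RHS = ln(5) + ln(5) = 2·ln(5) ≈ 3.219

LHS = RHS, so the equation holds at this point.

Answer: Holds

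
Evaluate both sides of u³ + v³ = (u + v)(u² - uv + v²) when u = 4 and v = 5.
LHS = 4³ + 5³ = 189
RHS = (4 + 5)(4² - 4·5 + 5²) = 189

LHS = RHS: the two sides agree.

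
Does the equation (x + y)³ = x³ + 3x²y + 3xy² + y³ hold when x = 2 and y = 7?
Holds

Substituting x = 2, y = 7:

LHS = (2 + 7)³ = 729
RHS = 2³ + 3·2²·7 + 3·2·7² + 7³ = 729

LHS = RHS, so the equation holds at this point.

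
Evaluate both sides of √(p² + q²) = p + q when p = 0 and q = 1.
LHS = √(0² + 1²) = 1
RHS = 0 + 1 = 1

LHS = RHS: the two sides agree.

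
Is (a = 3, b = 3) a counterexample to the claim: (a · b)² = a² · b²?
No

Substituting a = 3, b = 3:
LHS = (3 · 3)² = 81
RHS = 3² · 3² = 81

The sides agree, so this pair does not disprove the claim.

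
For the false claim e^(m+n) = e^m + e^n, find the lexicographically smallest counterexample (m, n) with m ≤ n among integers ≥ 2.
(m, n) = (2, 2)

Substituting (2, 2) into the claim:
LHS = e^(2+2) = e^4 ≈ 54.6
RHS = e^2 + e^2 = 2·e^2 ≈ 14.78

Since LHS ≠ RHS, this pair disproves the claim, and no lexicographically smaller pair (m ≤ n, integers ≥ 2) does.

For instance (3, 7) is also a counterexample (LHS = e^10 ≈ 22026.5, RHS = e^3 + e^7 ≈ 1117), but it's lexicographically larger.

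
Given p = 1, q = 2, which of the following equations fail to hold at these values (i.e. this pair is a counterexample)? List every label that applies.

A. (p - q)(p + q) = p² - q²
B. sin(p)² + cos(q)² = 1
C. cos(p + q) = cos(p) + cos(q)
Evaluating each claim at the given values:
A. LHS = -3, RHS = -3 → holds here (LHS = RHS)
B. LHS = cos(2)² + sin(1)² ≈ 0.8813, RHS = 1 → fails here (LHS ≠ RHS)
C. LHS = cos(3) ≈ -0.99, RHS = cos(2) + cos(1) ≈ 0.1242 → fails here (LHS ≠ RHS)

Answer: B, C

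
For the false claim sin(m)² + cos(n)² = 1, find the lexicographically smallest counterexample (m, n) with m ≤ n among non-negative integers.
(m, n) = (0, 1)

Substituting (0, 1) into the claim:
LHS = sin(0)² + cos(1)² = cos(1)² ≈ 0.2919
RHS = 1

Since LHS ≠ RHS, this pair disproves the claim, and no lexicographically smaller pair (m ≤ n, non-negative integers) does.

For instance (1, 4) is also a counterexample (LHS = cos(4)² + sin(1)² ≈ 1.135, RHS = 1), but it's lexicographically larger.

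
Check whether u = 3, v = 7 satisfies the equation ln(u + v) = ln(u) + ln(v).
Substituting u = 3, v = 7:

LHS = ln(3 + 7) = ln(10) ≈ 2.303
RHS = ln(3) + ln(7) ≈ 3.045

LHS ≠ RHS, so the equation does not hold at this point.

Answer: Fails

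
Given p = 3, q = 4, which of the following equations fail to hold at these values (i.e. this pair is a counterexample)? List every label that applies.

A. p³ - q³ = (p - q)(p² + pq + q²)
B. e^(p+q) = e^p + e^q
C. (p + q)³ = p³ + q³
B, C

Evaluating each claim at the given values:
A. LHS = -37, RHS = -37 → holds here (LHS = RHS)
B. LHS = e^7 ≈ 1097, RHS = e^3 + e^4 ≈ 74.68 → fails here (LHS ≠ RHS)
C. LHS = 343, RHS = 91 → fails here (LHS ≠ RHS)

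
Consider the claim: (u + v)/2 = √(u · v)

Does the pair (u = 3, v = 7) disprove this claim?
Yes

Substituting u = 3, v = 7:
LHS = (3 + 7)/2 = 5
RHS = √(3 · 7) = √(21) ≈ 4.583

Since LHS ≠ RHS, this pair disproves the claim.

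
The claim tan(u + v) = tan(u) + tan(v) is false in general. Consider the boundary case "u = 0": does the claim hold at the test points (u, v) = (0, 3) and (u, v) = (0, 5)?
At (0, 3): LHS = tan(3) ≈ -0.1425, RHS = tan(3) ≈ -0.1425 → equal
At (0, 5): LHS = tan(5) ≈ -3.381, RHS = tan(5) ≈ -3.381 → equal

So the claim does hold at both of these boundary points, even though it is not an identity.

Answer: Yes, holds at both test points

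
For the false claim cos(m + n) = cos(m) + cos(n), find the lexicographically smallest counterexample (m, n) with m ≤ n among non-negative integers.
(m, n) = (0, 0)

Substituting (0, 0) into the claim:
LHS = cos(0 + 0) = 1
RHS = cos(0) + cos(0) = 2

Since LHS ≠ RHS, this pair disproves the claim, and no lexicographically smaller pair (m ≤ n, non-negative integers) does.

For instance (0, 1) is also a counterexample (LHS = cos(1) ≈ 0.5403, RHS = cos(1) + 1 ≈ 1.54), but it's lexicographically larger.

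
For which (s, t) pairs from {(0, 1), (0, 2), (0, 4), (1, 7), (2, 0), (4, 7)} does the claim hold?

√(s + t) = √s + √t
(0, 1), (0, 2), (0, 4), (2, 0)

Testing each pair:
(0, 1): LHS = 1, RHS = 1 → holds
(0, 2): LHS = √(2) ≈ 1.414, RHS = √(2) ≈ 1.414 → holds
(0, 4): LHS = 2, RHS = 2 → holds
(1, 7): LHS = 2·√(2) ≈ 2.828, RHS = 1 + √(7) ≈ 3.646 → fails
(2, 0): LHS = √(2) ≈ 1.414, RHS = √(2) ≈ 1.414 → holds
(4, 7): LHS = √(11) ≈ 3.317, RHS = 2 + √(7) ≈ 4.646 → fails

4 of 6 pairs satisfy the claim.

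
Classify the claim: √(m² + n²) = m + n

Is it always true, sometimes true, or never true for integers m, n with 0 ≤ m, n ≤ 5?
Sometimes true

It holds at (m, n) = (0, 1) (both sides equal 1), but fails at (m, n) = (4, 4) (LHS = 4·√(2) ≈ 5.657, RHS = 8).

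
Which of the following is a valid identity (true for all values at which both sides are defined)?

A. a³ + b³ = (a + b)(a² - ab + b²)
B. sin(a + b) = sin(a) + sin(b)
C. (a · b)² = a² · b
A

A: holds — e.g. at (2, 4), both sides equal 72.
B: fails at (1, 2) — LHS = sin(3) ≈ 0.1411, RHS = sin(1) + sin(2) ≈ 1.751.
C: fails at (2, 4) — LHS = 64, RHS = 16.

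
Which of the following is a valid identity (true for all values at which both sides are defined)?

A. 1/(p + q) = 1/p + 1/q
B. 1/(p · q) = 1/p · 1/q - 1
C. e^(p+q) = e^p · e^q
A: fails at (3, 7) — LHS = 1/10, RHS = 10/21.
B: fails at (2, 4) — LHS = 1/8, RHS = -7/8.
C: holds — e.g. at (5, 5), both sides equal e^10 ≈ 22026.5.

Answer: C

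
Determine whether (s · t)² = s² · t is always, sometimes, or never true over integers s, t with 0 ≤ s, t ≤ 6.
It holds at (s, t) = (4, 0) (both sides equal 0), but fails at (s, t) = (3, 6) (LHS = 324, RHS = 54).

Answer: Sometimes true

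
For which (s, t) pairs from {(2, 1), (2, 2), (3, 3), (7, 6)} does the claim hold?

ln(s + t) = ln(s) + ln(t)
Testing each pair:
(2, 1): LHS = ln(3) ≈ 1.099, RHS = ln(2) ≈ 0.6931 → fails
(2, 2): LHS = ln(4) ≈ 1.386, RHS = 2·ln(2) ≈ 1.386 → holds
(3, 3): LHS = ln(6) ≈ 1.792, RHS = 2·ln(3) ≈ 2.197 → fails
(7, 6): LHS = ln(13) ≈ 2.565, RHS = ln(6) + ln(7) ≈ 3.738 → fails

1 of 4 pairs satisfies the claim.

Answer: (2, 2)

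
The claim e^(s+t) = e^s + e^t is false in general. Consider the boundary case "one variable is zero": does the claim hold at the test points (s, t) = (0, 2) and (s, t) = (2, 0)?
No, fails at both test points

At (0, 2): LHS = e^2 ≈ 7.389 ≠ RHS = 1 + e^2 ≈ 8.389
At (2, 0): LHS = e^2 ≈ 7.389 ≠ RHS = 1 + e^2 ≈ 8.389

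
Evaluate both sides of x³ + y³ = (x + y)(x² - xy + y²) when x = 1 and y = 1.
LHS = 1³ + 1³ = 2
RHS = (1 + 1)(1² - 1·1 + 1²) = 2

LHS = RHS: the two sides agree.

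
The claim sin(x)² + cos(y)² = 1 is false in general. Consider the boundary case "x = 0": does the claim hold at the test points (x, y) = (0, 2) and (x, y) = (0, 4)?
At (0, 2): LHS = cos(2)² ≈ 0.1732 ≠ RHS = 1
At (0, 4): LHS = cos(4)² ≈ 0.4272 ≠ RHS = 1

Answer: No, fails at both test points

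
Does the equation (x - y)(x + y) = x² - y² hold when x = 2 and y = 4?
Substituting x = 2, y = 4:

LHS = (2 - 4)(2 + 4) = -12
RHS = 2² - 4² = -12

LHS = RHS, so the equation holds at this point.

Answer: Holds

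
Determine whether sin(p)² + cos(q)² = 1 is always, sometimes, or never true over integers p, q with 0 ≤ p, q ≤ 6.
It holds at (p, q) = (1, 1) (both sides equal 1), but fails at (p, q) = (3, 1) (LHS = sin(3)² + cos(1)² ≈ 0.3118, RHS = 1).

Answer: Sometimes true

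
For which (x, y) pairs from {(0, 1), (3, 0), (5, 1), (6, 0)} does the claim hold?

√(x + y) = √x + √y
Testing each pair:
(0, 1): LHS = 1, RHS = 1 → holds
(3, 0): LHS = √(3) ≈ 1.732, RHS = √(3) ≈ 1.732 → holds
(5, 1): LHS = √(6) ≈ 2.449, RHS = 1 + √(5) ≈ 3.236 → fails
(6, 0): LHS = √(6) ≈ 2.449, RHS = √(6) ≈ 2.449 → holds

3 of 4 pairs satisfy the claim.

Answer: (0, 1), (3, 0), (6, 0)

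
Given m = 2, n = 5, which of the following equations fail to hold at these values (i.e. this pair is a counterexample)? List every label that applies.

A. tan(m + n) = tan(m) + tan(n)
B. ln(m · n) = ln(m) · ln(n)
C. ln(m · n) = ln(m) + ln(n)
A, B

Evaluating each claim at the given values:
A. LHS = tan(7) ≈ 0.8714, RHS = tan(5) + tan(2) ≈ -5.566 → fails here (LHS ≠ RHS)
B. LHS = ln(10) ≈ 2.303, RHS = ln(2)·ln(5) ≈ 1.116 → fails here (LHS ≠ RHS)
C. LHS = ln(10) ≈ 2.303, RHS = ln(2) + ln(5) ≈ 2.303 → holds here (LHS = RHS)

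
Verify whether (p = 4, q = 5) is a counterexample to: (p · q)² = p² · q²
No

Substituting p = 4, q = 5:
LHS = (4 · 5)² = 400
RHS = 4² · 5² = 400

The sides agree, so this pair does not disprove the claim.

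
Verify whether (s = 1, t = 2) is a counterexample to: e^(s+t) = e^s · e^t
No

Substituting s = 1, t = 2:
LHS = e^(1+2) = e^3 ≈ 20.09
RHS = e^1 · e^2 = e^3 ≈ 20.09

The sides agree, so this pair does not disprove the claim.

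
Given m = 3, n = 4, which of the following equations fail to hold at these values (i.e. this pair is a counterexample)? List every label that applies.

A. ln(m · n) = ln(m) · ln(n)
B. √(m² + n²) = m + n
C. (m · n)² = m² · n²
Evaluating each claim at the given values:
A. LHS = ln(12) ≈ 2.485, RHS = ln(3)·ln(4) ≈ 1.523 → fails here (LHS ≠ RHS)
B. LHS = 5, RHS = 7 → fails here (LHS ≠ RHS)
C. LHS = 144, RHS = 144 → holds here (LHS = RHS)

Answer: A, B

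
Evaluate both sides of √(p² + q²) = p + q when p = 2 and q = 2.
LHS = √(2² + 2²) = 2·√(2) ≈ 2.828
RHS = 2 + 2 = 4

LHS ≠ RHS (they differ by about 1.172), so the equation does not hold here.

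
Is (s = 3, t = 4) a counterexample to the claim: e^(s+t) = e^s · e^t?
No

Substituting s = 3, t = 4:
LHS = e^(3+4) = e^7 ≈ 1097
RHS = e^3 · e^4 = e^7 ≈ 1097

The sides agree, so this pair does not disprove the claim.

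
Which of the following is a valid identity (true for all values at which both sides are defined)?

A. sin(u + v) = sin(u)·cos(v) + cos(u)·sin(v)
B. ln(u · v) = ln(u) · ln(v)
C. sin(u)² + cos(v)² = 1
A

A: holds — e.g. at (3, 3), both sides equal sin(6) ≈ -0.2794.
B: fails at (2, 3) — LHS = ln(6) ≈ 1.792, RHS = ln(2)·ln(3) ≈ 0.7615.
C: fails at (3, 7) — LHS = sin(3)² + cos(7)² ≈ 0.5883, RHS = 1.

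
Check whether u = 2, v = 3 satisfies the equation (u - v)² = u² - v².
Substituting u = 2, v = 3:

LHS = (2 - 3)² = 1
RHS = 2² - 3² = -5

LHS ≠ RHS, so the equation does not hold at this point.

Answer: Fails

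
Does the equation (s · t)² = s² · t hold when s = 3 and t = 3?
Substituting s = 3, t = 3:

LHS = (3 · 3)² = 81
RHS = 3² · 3 = 27

LHS ≠ RHS, so the equation does not hold at this point.

Answer: Fails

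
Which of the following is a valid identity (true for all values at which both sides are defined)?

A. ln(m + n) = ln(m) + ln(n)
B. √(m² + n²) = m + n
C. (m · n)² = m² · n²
A: fails at (1, 5) — LHS = ln(6) ≈ 1.792, RHS = ln(5) ≈ 1.609.
B: fails at (3, 3) — LHS = 3·√(2) ≈ 4.243, RHS = 6.
C: holds — e.g. at (1, 4), both sides equal 16.

Answer: C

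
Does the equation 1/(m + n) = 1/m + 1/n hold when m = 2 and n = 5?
Substituting m = 2, n = 5:

LHS = 1/(2 + 5) = 1/7
RHS = 1/2 + 1/5 = 7/10

LHS ≠ RHS, so the equation does not hold at this point.

Answer: Fails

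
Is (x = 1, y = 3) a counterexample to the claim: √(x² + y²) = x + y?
Substituting x = 1, y = 3:
LHS = √(1² + 3²) = √(10) ≈ 3.162
RHS = 1 + 3 = 4

Since LHS ≠ RHS, this pair disproves the claim.

Answer: Yes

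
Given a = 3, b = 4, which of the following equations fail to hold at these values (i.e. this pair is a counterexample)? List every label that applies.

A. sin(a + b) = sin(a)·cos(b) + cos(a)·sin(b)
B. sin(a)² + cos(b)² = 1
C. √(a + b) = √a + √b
B, C

Evaluating each claim at the given values:
A. LHS = sin(7) ≈ 0.657, RHS = sin(3)·cos(4) + sin(4)·cos(3) ≈ 0.657 → holds here (LHS = RHS)
B. LHS = sin(3)² + cos(4)² ≈ 0.4472, RHS = 1 → fails here (LHS ≠ RHS)
C. LHS = √(7) ≈ 2.646, RHS = √(3) + 2 ≈ 3.732 → fails here (LHS ≠ RHS)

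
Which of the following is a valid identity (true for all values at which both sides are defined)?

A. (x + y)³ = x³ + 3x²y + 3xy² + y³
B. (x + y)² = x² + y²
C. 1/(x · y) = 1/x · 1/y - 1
A

A: holds — e.g. at (2, 4), both sides equal 216.
B: fails at (1, 4) — LHS = 25, RHS = 17.
C: fails at (2, 3) — LHS = 1/6, RHS = -5/6.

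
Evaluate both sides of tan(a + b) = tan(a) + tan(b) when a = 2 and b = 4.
LHS = tan(2 + 4) = tan(6) ≈ -0.291
RHS = tan(2) + tan(4) ≈ -1.027

LHS ≠ RHS (they differ by about 0.7362), so the equation does not hold here.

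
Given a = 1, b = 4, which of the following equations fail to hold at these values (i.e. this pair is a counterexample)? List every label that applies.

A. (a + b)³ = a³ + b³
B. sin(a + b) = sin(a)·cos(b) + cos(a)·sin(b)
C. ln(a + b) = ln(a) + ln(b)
Evaluating each claim at the given values:
A. LHS = 125, RHS = 65 → fails here (LHS ≠ RHS)
B. LHS = sin(5) ≈ -0.9589, RHS = sin(1)·cos(4) + sin(4)·cos(1) ≈ -0.9589 → holds here (LHS = RHS)
C. LHS = ln(5) ≈ 1.609, RHS = ln(4) ≈ 1.386 → fails here (LHS ≠ RHS)

Answer: A, C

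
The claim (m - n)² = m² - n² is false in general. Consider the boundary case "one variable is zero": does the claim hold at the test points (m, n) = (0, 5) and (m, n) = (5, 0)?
Only at (5, 0)

At (0, 5): LHS = 25 ≠ RHS = -25
At (5, 0): LHS = 25, RHS = 25 → equal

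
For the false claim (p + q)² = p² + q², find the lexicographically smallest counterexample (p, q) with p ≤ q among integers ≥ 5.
Substituting (5, 5) into the claim:
LHS = (5 + 5)² = 100
RHS = 5² + 5² = 50

Since LHS ≠ RHS, this pair disproves the claim, and no lexicographically smaller pair (p ≤ q, integers ≥ 5) does.

For instance (6, 7) is also a counterexample (LHS = 169, RHS = 85), but it's lexicographically larger.

Answer: (p, q) = (5, 5)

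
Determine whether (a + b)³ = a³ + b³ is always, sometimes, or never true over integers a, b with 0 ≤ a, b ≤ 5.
Sometimes true

It holds at (a, b) = (0, 4) (both sides equal 64), but fails at (a, b) = (2, 3) (LHS = 125, RHS = 35).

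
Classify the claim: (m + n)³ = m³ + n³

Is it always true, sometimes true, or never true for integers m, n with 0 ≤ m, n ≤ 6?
Sometimes true

It holds at (m, n) = (5, 0) (both sides equal 125), but fails at (m, n) = (1, 6) (LHS = 343, RHS = 217).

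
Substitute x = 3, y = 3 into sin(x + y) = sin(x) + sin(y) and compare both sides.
LHS = sin(3 + 3) = sin(6) ≈ -0.2794
RHS = sin(3) + sin(3) = 2·sin(3) ≈ 0.2822

LHS ≠ RHS (they differ by about 0.5617), so the equation does not hold here.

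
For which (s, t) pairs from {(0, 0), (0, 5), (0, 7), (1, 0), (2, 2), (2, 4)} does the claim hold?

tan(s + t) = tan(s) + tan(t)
Testing each pair:
(0, 0): LHS = 0, RHS = 0 → holds
(0, 5): LHS = tan(5) ≈ -3.381, RHS = tan(5) ≈ -3.381 → holds
(0, 7): LHS = tan(7) ≈ 0.8714, RHS = tan(7) ≈ 0.8714 → holds
(1, 0): LHS = tan(1) ≈ 1.557, RHS = tan(1) ≈ 1.557 → holds
(2, 2): LHS = tan(4) ≈ 1.158, RHS = 2·tan(2) ≈ -4.37 → fails
(2, 4): LHS = tan(6) ≈ -0.291, RHS = tan(2) + tan(4) ≈ -1.027 → fails

4 of 6 pairs satisfy the claim.

Answer: (0, 0), (0, 5), (0, 7), (1, 0)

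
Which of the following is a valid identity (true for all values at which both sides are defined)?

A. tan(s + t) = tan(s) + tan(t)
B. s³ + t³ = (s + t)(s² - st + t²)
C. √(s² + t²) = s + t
A: fails at (2, 3) — LHS = tan(5) ≈ -3.381, RHS = tan(2) + tan(3) ≈ -2.328.
B: holds — e.g. at (0, 1), both sides equal 1.
C: fails at (1, 5) — LHS = √(26) ≈ 5.099, RHS = 6.

Answer: B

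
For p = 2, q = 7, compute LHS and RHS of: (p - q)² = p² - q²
LHS = (2 - 7)² = 25
RHS = 2² - 7² = -45

LHS ≠ RHS, so the equation does not hold here.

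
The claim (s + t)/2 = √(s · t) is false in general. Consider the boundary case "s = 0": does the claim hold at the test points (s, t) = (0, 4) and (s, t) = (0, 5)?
No, fails at both test points

At (0, 4): LHS = 2 ≠ RHS = 0
At (0, 5): LHS = 5/2 ≠ RHS = 0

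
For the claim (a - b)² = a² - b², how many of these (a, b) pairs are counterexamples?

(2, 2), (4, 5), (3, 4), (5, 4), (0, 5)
4

Testing each pair:
(2, 2): LHS = 0, RHS = 0 → satisfies claim
(4, 5): LHS = 1, RHS = -9 → counterexample
(3, 4): LHS = 1, RHS = -7 → counterexample
(5, 4): LHS = 1, RHS = 9 → counterexample
(0, 5): LHS = 25, RHS = -25 → counterexample

That makes 4 counterexamples.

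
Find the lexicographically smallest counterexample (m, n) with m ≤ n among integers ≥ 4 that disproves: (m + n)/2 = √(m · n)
Substituting (4, 5) into the claim:
LHS = (4 + 5)/2 = 9/2
RHS = √(4 · 5) = 2·√(5) ≈ 4.472

Since LHS ≠ RHS, this pair disproves the claim, and no lexicographically smaller pair (m ≤ n, integers ≥ 4) does.

For instance (7, 8) is also a counterexample (LHS = 15/2, RHS = 2·√(14) ≈ 7.483), but it's lexicographically larger.

Answer: (m, n) = (4, 5)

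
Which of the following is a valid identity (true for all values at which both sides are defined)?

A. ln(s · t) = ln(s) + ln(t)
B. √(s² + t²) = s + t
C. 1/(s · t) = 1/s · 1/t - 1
A: holds — e.g. at (2, 4), both sides equal ln(8) ≈ 2.079.
B: fails at (5, 8) — LHS = √(89) ≈ 9.434, RHS = 13.
C: fails at (1, 4) — LHS = 1/4, RHS = -3/4.

Answer: A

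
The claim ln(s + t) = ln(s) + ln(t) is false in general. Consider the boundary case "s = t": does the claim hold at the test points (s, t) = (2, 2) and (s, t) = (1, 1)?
At (2, 2): LHS = ln(4) ≈ 1.386, RHS = 2·ln(2) ≈ 1.386 → equal
At (1, 1): LHS = ln(2) ≈ 0.6931 ≠ RHS = 0

Answer: Only at (2, 2)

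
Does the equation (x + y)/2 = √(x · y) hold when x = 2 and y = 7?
Fails

Substituting x = 2, y = 7:

LHS = (2 + 7)/2 = 9/2
RHS = √(2 · 7) = √(14) ≈ 3.742

LHS ≠ RHS, so the equation does not hold at this point.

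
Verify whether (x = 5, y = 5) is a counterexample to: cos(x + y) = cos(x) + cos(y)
Substituting x = 5, y = 5:
LHS = cos(5 + 5) = cos(10) ≈ -0.8391
RHS = cos(5) + cos(5) = 2·cos(5) ≈ 0.5673

Since LHS ≠ RHS, this pair disproves the claim.

Answer: Yes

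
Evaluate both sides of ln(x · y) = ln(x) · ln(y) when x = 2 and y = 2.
LHS = ln(2 · 2) = ln(4) ≈ 1.386
RHS = ln(2) · ln(2) = ln(2)² ≈ 0.4805

LHS ≠ RHS (they differ by about 0.9058), so the equation does not hold here.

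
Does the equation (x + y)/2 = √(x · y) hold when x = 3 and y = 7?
Substituting x = 3, y = 7:

LHS = (3 + 7)/2 = 5
RHS = √(3 · 7) = √(21) ≈ 4.583

LHS ≠ RHS, so the equation does not hold at this point.

Answer: Fails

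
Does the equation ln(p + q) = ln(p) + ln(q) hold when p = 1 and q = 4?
Substituting p = 1, q = 4:

LHS = ln(1 + 4) = ln(5) ≈ 1.609
RHS = ln(1) + ln(4) = ln(4) ≈ 1.386

LHS ≠ RHS, so the equation does not hold at this point.

Answer: Fails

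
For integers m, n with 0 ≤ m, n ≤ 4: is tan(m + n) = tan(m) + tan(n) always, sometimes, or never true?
It holds at (m, n) = (2, 0) (both sides equal tan(2) ≈ -2.185), but fails at (m, n) = (2, 2) (LHS = tan(4) ≈ 1.158, RHS = 2·tan(2) ≈ -4.37).

Answer: Sometimes true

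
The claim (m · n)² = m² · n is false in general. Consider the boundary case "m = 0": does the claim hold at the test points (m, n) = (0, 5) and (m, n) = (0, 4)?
Yes, holds at both test points

At (0, 5): LHS = 0, RHS = 0 → equal
At (0, 4): LHS = 0, RHS = 0 → equal

So the claim does hold at both of these boundary points, even though it is not an identity.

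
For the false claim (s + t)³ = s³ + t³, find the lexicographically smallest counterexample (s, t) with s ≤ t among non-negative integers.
(s, t) = (1, 1)

At (0, 0): both sides equal 0, so it holds there.
At (0, 6): both sides equal 216, so it holds there.

Substituting (1, 1) into the claim:
LHS = (1 + 1)³ = 8
RHS = 1³ + 1³ = 2

Since LHS ≠ RHS, this pair disproves the claim, and no lexicographically smaller pair (s ≤ t, non-negative integers) does.

For instance (1, 7) is also a counterexample (LHS = 512, RHS = 344), but it's lexicographically larger.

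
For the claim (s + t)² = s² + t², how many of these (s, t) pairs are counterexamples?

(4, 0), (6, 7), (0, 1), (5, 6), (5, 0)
Testing each pair:
(4, 0): LHS = 16, RHS = 16 → satisfies claim
(6, 7): LHS = 169, RHS = 85 → counterexample
(0, 1): LHS = 1, RHS = 1 → satisfies claim
(5, 6): LHS = 121, RHS = 61 → counterexample
(5, 0): LHS = 25, RHS = 25 → satisfies claim

That makes 2 counterexamples.

Answer: 2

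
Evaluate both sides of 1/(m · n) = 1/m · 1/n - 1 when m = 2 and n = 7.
LHS = 1/(2 · 7) = 1/14
RHS = 1/2 · 1/7 - 1 = -13/14

LHS ≠ RHS, so the equation does not hold here.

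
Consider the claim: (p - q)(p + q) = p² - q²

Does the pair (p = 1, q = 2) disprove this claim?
No

Substituting p = 1, q = 2:
LHS = (1 - 2)(1 + 2) = -3
RHS = 1² - 2² = -3

The sides agree, so this pair does not disprove the claim.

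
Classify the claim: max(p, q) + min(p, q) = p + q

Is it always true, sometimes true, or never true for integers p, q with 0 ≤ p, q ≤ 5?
Always true

The identity holds for every pair in the range. For instance at (p, q) = (5, 3): both sides equal 8.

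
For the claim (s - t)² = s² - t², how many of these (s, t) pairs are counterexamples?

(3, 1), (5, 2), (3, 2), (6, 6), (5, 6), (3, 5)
5

Testing each pair:
(3, 1): LHS = 4, RHS = 8 → counterexample
(5, 2): LHS = 9, RHS = 21 → counterexample
(3, 2): LHS = 1, RHS = 5 → counterexample
(6, 6): LHS = 0, RHS = 0 → satisfies claim
(5, 6): LHS = 1, RHS = -11 → counterexample
(3, 5): LHS = 4, RHS = -16 → counterexample

That makes 5 counterexamples.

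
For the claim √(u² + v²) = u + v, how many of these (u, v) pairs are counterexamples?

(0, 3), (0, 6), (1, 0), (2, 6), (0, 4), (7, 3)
2

Testing each pair:
(0, 3): LHS = 3, RHS = 3 → satisfies claim
(0, 6): LHS = 6, RHS = 6 → satisfies claim
(1, 0): LHS = 1, RHS = 1 → satisfies claim
(2, 6): LHS = 2·√(10) ≈ 6.325, RHS = 8 → counterexample
(0, 4): LHS = 4, RHS = 4 → satisfies claim
(7, 3): LHS = √(58) ≈ 7.616, RHS = 10 → counterexample

That makes 2 counterexamples.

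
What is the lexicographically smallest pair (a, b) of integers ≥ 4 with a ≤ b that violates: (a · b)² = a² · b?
(a, b) = (4, 4)

Substituting (4, 4) into the claim:
LHS = (4 · 4)² = 256
RHS = 4² · 4 = 64

Since LHS ≠ RHS, this pair disproves the claim, and no lexicographically smaller pair (a ≤ b, integers ≥ 4) does.

For instance (5, 6) is also a counterexample (LHS = 900, RHS = 150), but it's lexicographically larger.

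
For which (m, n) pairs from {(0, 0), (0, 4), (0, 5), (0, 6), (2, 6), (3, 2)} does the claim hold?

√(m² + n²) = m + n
(0, 0), (0, 4), (0, 5), (0, 6)

Testing each pair:
(0, 0): LHS = 0, RHS = 0 → holds
(0, 4): LHS = 4, RHS = 4 → holds
(0, 5): LHS = 5, RHS = 5 → holds
(0, 6): LHS = 6, RHS = 6 → holds
(2, 6): LHS = 2·√(10) ≈ 6.325, RHS = 8 → fails
(3, 2): LHS = √(13) ≈ 3.606, RHS = 5 → fails

4 of 6 pairs satisfy the claim.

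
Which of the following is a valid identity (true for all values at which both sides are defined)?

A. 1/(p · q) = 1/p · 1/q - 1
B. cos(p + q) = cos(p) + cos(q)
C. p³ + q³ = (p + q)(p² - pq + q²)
C

A: fails at (2, 3) — LHS = 1/6, RHS = -5/6.
B: fails at (4, 5) — LHS = cos(9) ≈ -0.9111, RHS = cos(4) + cos(5) ≈ -0.37.
C: holds — e.g. at (2, 3), both sides equal 35.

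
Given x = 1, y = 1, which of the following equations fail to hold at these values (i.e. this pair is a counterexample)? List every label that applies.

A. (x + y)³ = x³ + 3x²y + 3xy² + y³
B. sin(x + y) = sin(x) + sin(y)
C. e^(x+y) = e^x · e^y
B

Evaluating each claim at the given values:
A. LHS = 8, RHS = 8 → holds here (LHS = RHS)
B. LHS = sin(2) ≈ 0.9093, RHS = 2·sin(1) ≈ 1.683 → fails here (LHS ≠ RHS)
C. LHS = e^2 ≈ 7.389, RHS = e^2 ≈ 7.389 → holds here (LHS = RHS)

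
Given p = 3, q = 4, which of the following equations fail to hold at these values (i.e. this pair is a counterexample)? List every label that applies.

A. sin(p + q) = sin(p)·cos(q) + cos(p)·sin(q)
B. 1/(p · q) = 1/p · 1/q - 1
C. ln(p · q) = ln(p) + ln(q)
B

Evaluating each claim at the given values:
A. LHS = sin(7) ≈ 0.657, RHS = sin(3)·cos(4) + sin(4)·cos(3) ≈ 0.657 → holds here (LHS = RHS)
B. LHS = 1/12, RHS = -11/12 → fails here (LHS ≠ RHS)
C. LHS = ln(12) ≈ 2.485, RHS = ln(3) + ln(4) ≈ 2.485 → holds here (LHS = RHS)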